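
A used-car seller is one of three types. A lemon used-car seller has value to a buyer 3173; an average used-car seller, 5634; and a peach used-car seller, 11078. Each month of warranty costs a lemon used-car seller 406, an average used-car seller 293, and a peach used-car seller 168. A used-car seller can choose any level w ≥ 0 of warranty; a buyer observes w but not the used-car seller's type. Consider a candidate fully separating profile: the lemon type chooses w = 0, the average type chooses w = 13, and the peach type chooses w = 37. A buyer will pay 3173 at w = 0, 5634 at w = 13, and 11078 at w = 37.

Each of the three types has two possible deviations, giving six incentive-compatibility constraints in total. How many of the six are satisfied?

5

Lemon (own payoff 3173): to w=13 gives 5634 − 406×13 = 356 → no gain ✓; to w=37 gives 11078 − 406×37 = -3944 → no gain ✓.
Peach (own payoff 11078 − 168×37 = 4862): to w=0 gives 3173 → no gain ✓; to w=13 gives 5634 − 168×13 = 3450 → no gain ✓.
Average (own payoff 5634 − 293×13 = 1825): to w=0 gives 3173 → profitable ✗; to w=37 gives 11078 − 293×37 = 237 → no gain ✓.
5 of the 6 constraints hold; not an equilibrium.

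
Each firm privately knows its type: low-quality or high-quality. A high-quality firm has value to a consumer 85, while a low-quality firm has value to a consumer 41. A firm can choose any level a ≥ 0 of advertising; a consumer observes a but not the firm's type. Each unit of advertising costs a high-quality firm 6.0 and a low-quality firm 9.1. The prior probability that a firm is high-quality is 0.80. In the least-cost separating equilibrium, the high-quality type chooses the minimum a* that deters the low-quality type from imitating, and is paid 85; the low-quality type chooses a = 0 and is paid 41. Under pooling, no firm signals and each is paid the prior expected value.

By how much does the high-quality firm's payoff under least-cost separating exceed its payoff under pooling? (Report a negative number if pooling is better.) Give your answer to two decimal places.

Least-cost separating signal: a* solves 41 = 85 − 9.1·a*, so a* = (85 − 41)/9.1 ≈ 4.8352.
High-quality type's separating payoff: 85 − 6.0 × a* = 85 − 6.0 × (85 − 41)/9.1 = 85 − 264/9.1 ≈ 55.9890.
Pooling payoff: 0.80 × 85 + 0.20 × 41 = 76.2.
Difference: 55.9890 − 76.2 = -20.211, i.e. -20.21 to two decimal places.
The high-quality type would prefer the pooling outcome.

-20.21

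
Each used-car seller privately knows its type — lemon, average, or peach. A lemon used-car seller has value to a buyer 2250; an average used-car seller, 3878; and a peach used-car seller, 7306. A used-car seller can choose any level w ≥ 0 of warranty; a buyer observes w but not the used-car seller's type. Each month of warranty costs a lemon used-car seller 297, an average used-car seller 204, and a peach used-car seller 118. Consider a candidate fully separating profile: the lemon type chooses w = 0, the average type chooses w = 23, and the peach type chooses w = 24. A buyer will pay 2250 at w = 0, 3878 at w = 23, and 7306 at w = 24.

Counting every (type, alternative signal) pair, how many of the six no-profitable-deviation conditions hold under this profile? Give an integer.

4

Average (own payoff 3878 − 204×23 = -814): to w=0 gives 2250 → profitable ✗; to w=24 gives 7306 − 204×24 = 2410 → profitable ✗.
Lemon (own payoff 2250): to w=23 gives 3878 − 297×23 = -2953 → no gain ✓; to w=24 gives 7306 − 297×24 = 178 → no gain ✓.
Peach (own payoff 7306 − 118×24 = 4474): to w=0 gives 2250 → no gain ✓; to w=23 gives 3878 − 118×23 = 1164 → no gain ✓.
4 of the 6 constraints hold; not an equilibrium.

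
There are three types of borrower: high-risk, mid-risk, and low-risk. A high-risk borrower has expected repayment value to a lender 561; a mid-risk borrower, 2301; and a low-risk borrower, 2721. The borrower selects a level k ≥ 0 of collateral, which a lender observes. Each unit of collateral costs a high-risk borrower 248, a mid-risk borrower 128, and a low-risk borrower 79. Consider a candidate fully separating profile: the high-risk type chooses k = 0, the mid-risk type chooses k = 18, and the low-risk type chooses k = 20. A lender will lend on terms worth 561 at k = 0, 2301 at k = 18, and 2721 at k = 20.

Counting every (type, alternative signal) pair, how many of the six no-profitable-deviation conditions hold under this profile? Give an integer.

4

Mid-risk (own payoff 2301 − 128×18 = -3): to k=0 gives 561 → profitable ✗; to k=20 gives 2721 − 128×20 = 161 → profitable ✗.
Low-risk (own payoff 2721 − 79×20 = 1141): to k=0 gives 561 → no gain ✓; to k=18 gives 2301 − 79×18 = 879 → no gain ✓.
High-risk (own payoff 561): to k=18 gives 2301 − 248×18 = -2163 → no gain ✓; to k=20 gives 2721 − 248×20 = -2239 → no gain ✓.
4 of the 6 constraints hold; not an equilibrium.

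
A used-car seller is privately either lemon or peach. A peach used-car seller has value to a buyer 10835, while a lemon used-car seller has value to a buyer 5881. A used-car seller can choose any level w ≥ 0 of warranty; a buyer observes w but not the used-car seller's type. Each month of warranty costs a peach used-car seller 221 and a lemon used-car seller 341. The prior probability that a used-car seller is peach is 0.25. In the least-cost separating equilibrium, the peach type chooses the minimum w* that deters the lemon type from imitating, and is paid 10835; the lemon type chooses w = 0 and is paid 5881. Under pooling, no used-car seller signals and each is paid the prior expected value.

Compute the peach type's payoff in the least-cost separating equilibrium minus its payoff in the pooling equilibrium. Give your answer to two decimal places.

504.84

Least-cost separating signal: w* solves 5881 = 10835 − 341·w*, so w* = (10835 − 5881)/341 ≈ 14.5279.
Peach type's separating payoff: 10835 − 221 × w* = 10835 − 221 × (10835 − 5881)/341 = 10835 − 1094834/341 ≈ 7624.3431.
Pooling payoff: 0.25 × 10835 + 0.75 × 5881 = 7119.5.
Difference: 7624.3431 − 7119.5 = 504.8431, i.e. 504.84 to two decimal places.
The peach type prefers to separate.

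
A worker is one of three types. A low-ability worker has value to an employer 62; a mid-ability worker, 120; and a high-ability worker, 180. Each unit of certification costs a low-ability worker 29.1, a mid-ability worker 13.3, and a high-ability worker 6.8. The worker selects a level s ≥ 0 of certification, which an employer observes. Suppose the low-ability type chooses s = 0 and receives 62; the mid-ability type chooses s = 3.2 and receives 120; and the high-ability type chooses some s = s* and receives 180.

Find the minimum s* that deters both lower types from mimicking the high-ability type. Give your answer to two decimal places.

7.71

Mid-ability type (on-path payoff 120 − 13.3×3.2 = 77.44) won't mimic when 77.44 ≥ 180 − 13.3·s*, i.e. s* ≥ 7.71.
Low-ability type (on-path payoff 62) won't mimic when 62 ≥ 180 − 29.1·s*, i.e. s* ≥ 4.05.
Both must hold, so s* = max(4.05, 7.71) = 7.71. The mid-ability type's constraint binds.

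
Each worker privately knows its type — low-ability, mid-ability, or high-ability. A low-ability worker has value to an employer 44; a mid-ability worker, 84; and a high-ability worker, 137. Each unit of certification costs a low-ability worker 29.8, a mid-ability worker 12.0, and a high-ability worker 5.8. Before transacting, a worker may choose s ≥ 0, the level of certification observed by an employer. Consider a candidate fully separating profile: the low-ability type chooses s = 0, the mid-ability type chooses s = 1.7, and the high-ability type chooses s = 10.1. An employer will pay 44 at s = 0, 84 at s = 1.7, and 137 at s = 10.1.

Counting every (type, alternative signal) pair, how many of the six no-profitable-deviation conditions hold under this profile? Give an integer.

6

Mid-ability (own payoff 84 − 12.0×1.7 = 63.6): to s=0 gives 44 → no gain ✓; to s=10.1 gives 137 − 12.0×10.1 = 15.8 → no gain ✓.
Low-ability (own payoff 44): to s=1.7 gives 84 − 29.8×1.7 = 33.34 → no gain ✓; to s=10.1 gives 137 − 29.8×10.1 = -163.98 → no gain ✓.
High-ability (own payoff 137 − 5.8×10.1 = 78.42): to s=0 gives 44 → no gain ✓; to s=1.7 gives 84 − 5.8×1.7 = 74.14 → no gain ✓.
6 of the 6 constraints hold; this profile is a separating equilibrium.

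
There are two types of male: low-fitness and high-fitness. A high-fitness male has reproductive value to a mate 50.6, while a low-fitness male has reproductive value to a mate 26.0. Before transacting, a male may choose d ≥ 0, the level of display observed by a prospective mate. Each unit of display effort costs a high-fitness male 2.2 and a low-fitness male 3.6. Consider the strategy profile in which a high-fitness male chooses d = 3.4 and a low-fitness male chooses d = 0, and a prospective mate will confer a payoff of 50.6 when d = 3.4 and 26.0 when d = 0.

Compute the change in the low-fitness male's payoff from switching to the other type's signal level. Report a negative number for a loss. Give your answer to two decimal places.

12.36

Playing d = 0 the low-fitness male receives 26.0.
Deviating to d = 3.4 brings payment 50.6 at cost 3.6 × 3.4 = 12.24, netting 38.36.
Gain from deviating: 38.36 − 26.0 = 12.36.
The gain is positive, so the low-fitness type's incentive-compatibility constraint is violated — this profile is not a separating equilibrium.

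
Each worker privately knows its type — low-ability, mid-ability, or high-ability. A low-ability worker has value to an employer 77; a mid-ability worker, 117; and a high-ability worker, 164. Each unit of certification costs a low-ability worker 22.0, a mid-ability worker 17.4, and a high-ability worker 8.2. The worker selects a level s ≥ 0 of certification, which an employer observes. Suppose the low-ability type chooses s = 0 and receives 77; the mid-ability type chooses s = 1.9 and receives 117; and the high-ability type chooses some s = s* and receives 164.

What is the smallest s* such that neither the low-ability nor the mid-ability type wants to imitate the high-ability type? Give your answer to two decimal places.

4.60

Mid-ability type (on-path payoff 117 − 17.4×1.9 = 83.94) won't mimic when 83.94 ≥ 164 − 17.4·s*, i.e. s* ≥ 4.60.
Low-ability type (on-path payoff 77) won't mimic when 77 ≥ 164 − 22.0·s*, i.e. s* ≥ 3.95.
Both must hold, so s* = max(3.95, 4.60) = 4.60. The mid-ability type's constraint binds.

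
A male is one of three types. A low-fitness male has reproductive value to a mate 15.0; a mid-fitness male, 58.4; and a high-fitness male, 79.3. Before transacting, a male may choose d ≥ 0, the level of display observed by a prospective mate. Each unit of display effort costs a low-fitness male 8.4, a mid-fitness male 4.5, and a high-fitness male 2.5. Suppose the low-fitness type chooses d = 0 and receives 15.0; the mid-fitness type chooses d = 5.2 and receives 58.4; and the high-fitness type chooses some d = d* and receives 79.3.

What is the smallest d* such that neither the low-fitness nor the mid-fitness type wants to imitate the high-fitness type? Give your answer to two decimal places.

9.84

Low-fitness type (on-path payoff 15.0) won't mimic when 15.0 ≥ 79.3 − 8.4·d*, i.e. d* ≥ 7.65.
Mid-fitness type (on-path payoff 58.4 − 4.5×5.2 = 35) won't mimic when 35 ≥ 79.3 − 4.5·d*, i.e. d* ≥ 9.84.
Both must hold, so d* = max(7.65, 9.84) = 9.84. The mid-fitness type's constraint binds.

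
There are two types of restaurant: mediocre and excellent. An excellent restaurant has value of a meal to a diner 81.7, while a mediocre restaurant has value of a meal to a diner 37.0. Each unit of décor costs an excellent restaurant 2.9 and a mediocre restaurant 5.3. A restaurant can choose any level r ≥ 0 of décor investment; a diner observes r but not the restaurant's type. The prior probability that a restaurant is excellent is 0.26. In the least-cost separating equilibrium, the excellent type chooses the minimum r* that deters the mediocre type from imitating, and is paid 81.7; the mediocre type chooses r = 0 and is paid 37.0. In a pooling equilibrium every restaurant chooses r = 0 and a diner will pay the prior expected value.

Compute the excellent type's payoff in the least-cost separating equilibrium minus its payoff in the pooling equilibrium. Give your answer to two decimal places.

Least-cost separating signal: r* solves 37.0 = 81.7 − 5.3·r*, so r* = (81.7 − 37.0)/5.3 ≈ 8.4340.
Excellent type's separating payoff: 81.7 − 2.9 × r* = 81.7 − 2.9 × (81.7 − 37.0)/5.3 = 81.7 − 129.63/5.3 ≈ 57.2415.
Pooling payoff: 0.26 × 81.7 + 0.74 × 37.0 = 48.622.
Difference: 57.2415 − 48.622 = 8.6195, i.e. 8.62 to two decimal places.
The excellent type prefers to separate.

8.62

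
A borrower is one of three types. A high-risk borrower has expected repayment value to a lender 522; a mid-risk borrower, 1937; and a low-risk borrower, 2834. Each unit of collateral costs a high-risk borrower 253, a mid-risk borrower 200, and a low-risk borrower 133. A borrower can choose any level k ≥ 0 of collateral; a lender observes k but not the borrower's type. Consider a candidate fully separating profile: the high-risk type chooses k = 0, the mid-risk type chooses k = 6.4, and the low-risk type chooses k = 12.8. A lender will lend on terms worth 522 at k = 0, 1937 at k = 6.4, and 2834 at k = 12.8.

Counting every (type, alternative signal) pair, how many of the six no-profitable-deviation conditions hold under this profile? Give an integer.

High-risk (own payoff 522): to k=6.4 gives 1937 − 253×6.4 = 317.8 → no gain ✓; to k=12.8 gives 2834 − 253×12.8 = -404.4 → no gain ✓.
Low-risk (own payoff 2834 − 133×12.8 = 1131.6): to k=0 gives 522 → no gain ✓; to k=6.4 gives 1937 − 133×6.4 = 1085.8 → no gain ✓.
Mid-risk (own payoff 1937 − 200×6.4 = 657): to k=0 gives 522 → no gain ✓; to k=12.8 gives 2834 − 200×12.8 = 274 → no gain ✓.
6 of the 6 constraints hold; this profile is a separating equilibrium.

6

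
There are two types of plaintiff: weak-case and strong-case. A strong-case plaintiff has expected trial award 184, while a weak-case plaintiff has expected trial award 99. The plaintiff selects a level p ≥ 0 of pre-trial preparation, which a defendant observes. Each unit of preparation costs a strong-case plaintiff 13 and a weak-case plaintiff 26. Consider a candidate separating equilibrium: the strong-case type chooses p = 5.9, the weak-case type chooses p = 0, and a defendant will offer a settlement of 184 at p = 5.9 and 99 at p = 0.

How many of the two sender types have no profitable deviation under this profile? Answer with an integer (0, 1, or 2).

2

Strong-case type: signal → 184 − 13 × 5.9 = 107.3; deviate to 0 → 99. IC holds (107.3 ≥ 99).
Weak-case type: stay at 0 → 99; mimic → 184 − 26 × 5.9 = 30.6. IC holds (99 ≥ 30.6).
2 of 2 constraints hold, so this is a separating equilibrium.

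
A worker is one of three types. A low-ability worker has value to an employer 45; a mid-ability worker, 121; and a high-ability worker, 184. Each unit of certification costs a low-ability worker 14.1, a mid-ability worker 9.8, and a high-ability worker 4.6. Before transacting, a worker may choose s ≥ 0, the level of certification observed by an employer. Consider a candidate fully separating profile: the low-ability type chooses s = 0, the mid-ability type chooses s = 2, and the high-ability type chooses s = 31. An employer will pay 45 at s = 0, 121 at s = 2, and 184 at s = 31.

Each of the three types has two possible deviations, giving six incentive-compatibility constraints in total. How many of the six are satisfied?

3

Mid-ability (own payoff 121 − 9.8×2 = 101.4): to s=0 gives 45 → no gain ✓; to s=31 gives 184 − 9.8×31 = -119.8 → no gain ✓.
High-ability (own payoff 184 − 4.6×31 = 41.4): to s=0 gives 45 → profitable ✗; to s=2 gives 121 − 4.6×2 = 111.8 → profitable ✗.
Low-ability (own payoff 45): to s=2 gives 121 − 14.1×2 = 92.8 → profitable ✗; to s=31 gives 184 − 14.1×31 = -253.1 → no gain ✓.
3 of the 6 constraints hold; not an equilibrium.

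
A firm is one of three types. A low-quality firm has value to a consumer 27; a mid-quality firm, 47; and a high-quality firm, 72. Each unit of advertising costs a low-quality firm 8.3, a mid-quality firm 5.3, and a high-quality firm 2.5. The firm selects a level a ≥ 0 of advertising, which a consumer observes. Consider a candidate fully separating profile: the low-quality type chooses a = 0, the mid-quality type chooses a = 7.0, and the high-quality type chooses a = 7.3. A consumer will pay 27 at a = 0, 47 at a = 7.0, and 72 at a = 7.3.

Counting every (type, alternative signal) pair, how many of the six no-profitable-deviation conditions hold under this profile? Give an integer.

4

Mid-quality (own payoff 47 − 5.3×7.0 = 9.9): to a=0 gives 27 → profitable ✗; to a=7.3 gives 72 − 5.3×7.3 = 33.31 → profitable ✗.
High-quality (own payoff 72 − 2.5×7.3 = 53.75): to a=0 gives 27 → no gain ✓; to a=7.0 gives 47 − 2.5×7.0 = 29.5 → no gain ✓.
Low-quality (own payoff 27): to a=7.0 gives 47 − 8.3×7.0 = -11.1 → no gain ✓; to a=7.3 gives 72 − 8.3×7.3 = 11.41 → no gain ✓.
4 of the 6 constraints hold; not an equilibrium.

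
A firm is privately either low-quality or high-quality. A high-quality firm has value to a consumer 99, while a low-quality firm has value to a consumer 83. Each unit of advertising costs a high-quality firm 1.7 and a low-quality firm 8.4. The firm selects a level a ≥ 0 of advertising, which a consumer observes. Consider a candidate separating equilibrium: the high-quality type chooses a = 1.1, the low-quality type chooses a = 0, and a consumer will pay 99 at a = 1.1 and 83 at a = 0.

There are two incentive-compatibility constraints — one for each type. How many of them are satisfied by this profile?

1

High-quality type: signal → 99 − 1.7 × 1.1 = 97.13; deviate to 0 → 83. IC holds (97.13 ≥ 83).
Low-quality type: stay at 0 → 83; mimic → 99 − 8.4 × 1.1 = 89.76. IC fails (83 < 89.76).
1 of 2 constraints hold, so this profile is not an equilibrium.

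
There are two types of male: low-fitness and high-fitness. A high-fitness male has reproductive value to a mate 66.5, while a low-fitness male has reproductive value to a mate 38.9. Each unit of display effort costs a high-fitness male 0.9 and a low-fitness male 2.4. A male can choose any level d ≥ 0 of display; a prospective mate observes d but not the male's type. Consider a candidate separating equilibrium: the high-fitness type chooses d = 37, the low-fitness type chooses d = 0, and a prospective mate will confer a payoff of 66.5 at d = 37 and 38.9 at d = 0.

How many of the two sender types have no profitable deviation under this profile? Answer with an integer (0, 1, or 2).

1

High-fitness type: signal → 66.5 − 0.9 × 37 = 33.2; deviate to 0 → 38.9. IC fails (33.2 < 38.9).
Low-fitness type: stay at 0 → 38.9; mimic → 66.5 − 2.4 × 37 = -22.3. IC holds (38.9 ≥ -22.3).
1 of 2 constraints hold, so this profile is not an equilibrium.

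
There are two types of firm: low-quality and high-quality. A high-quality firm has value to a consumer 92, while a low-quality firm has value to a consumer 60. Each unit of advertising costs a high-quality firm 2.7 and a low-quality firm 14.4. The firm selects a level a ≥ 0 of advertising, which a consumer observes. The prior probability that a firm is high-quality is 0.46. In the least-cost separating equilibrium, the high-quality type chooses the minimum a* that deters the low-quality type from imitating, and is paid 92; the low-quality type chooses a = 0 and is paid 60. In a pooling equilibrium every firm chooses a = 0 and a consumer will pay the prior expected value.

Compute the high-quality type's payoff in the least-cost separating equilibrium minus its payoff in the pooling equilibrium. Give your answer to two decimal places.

11.28

Least-cost separating signal: a* solves 60 = 92 − 14.4·a*, so a* = (92 − 60)/14.4 ≈ 2.2222.
High-quality type's separating payoff: 92 − 2.7 × a* = 92 − 2.7 × (92 − 60)/14.4 = 92 − 86.4/14.4 = 86.
Pooling payoff: 0.46 × 92 + 0.54 × 60 = 74.72.
Difference: 86 − 74.72 = 11.28.
The high-quality type prefers to separate.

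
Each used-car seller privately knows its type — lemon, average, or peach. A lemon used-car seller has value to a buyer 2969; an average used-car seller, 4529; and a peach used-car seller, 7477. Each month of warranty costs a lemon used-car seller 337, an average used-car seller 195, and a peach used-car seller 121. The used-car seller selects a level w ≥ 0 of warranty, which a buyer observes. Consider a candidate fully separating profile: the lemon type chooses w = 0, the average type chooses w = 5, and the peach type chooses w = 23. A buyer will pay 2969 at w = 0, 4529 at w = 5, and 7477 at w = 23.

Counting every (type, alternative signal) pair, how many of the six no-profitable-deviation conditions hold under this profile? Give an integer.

Lemon (own payoff 2969): to w=5 gives 4529 − 337×5 = 2844 → no gain ✓; to w=23 gives 7477 − 337×23 = -274 → no gain ✓.
Peach (own payoff 7477 − 121×23 = 4694): to w=0 gives 2969 → no gain ✓; to w=5 gives 4529 − 121×5 = 3924 → no gain ✓.
Average (own payoff 4529 − 195×5 = 3554): to w=0 gives 2969 → no gain ✓; to w=23 gives 7477 − 195×23 = 2992 → no gain ✓.
6 of the 6 constraints hold; this profile is a separating equilibrium.

6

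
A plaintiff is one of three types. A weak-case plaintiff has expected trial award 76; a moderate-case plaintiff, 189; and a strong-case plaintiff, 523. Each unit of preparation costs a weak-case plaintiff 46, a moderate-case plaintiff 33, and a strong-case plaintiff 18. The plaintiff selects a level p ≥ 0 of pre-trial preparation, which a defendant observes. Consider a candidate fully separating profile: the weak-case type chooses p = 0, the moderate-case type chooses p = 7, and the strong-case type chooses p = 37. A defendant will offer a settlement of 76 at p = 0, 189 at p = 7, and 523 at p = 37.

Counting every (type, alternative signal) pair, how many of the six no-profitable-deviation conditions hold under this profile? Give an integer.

Strong-case (own payoff 523 − 18×37 = -143): to p=0 gives 76 → profitable ✗; to p=7 gives 189 − 18×7 = 63 → profitable ✗.
Moderate-case (own payoff 189 − 33×7 = -42): to p=0 gives 76 → profitable ✗; to p=37 gives 523 − 33×37 = -698 → no gain ✓.
Weak-case (own payoff 76): to p=7 gives 189 − 46×7 = -133 → no gain ✓; to p=37 gives 523 − 46×37 = -1179 → no gain ✓.
3 of the 6 constraints hold; not an equilibrium.

3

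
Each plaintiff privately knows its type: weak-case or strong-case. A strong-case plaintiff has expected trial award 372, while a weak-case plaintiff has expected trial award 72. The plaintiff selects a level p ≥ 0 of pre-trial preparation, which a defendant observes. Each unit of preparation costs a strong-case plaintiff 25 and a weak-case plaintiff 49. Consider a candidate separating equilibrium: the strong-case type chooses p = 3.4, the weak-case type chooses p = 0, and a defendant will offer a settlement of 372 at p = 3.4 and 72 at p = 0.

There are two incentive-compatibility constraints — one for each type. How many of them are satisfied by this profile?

Weak-case type: stay at 0 → 72; mimic → 372 − 49 × 3.4 = 205.4. IC fails (72 < 205.4).
Strong-case type: signal → 372 − 25 × 3.4 = 287; deviate to 0 → 72. IC holds (287 ≥ 72).
1 of 2 constraints hold, so this profile is not an equilibrium.

1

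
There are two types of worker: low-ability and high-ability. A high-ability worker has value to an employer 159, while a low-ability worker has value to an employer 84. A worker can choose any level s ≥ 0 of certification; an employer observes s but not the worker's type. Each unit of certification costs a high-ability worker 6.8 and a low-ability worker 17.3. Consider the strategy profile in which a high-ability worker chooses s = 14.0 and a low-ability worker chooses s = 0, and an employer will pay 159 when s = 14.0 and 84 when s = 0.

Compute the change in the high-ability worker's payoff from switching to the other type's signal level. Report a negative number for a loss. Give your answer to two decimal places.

20.20

Playing s = 14.0 the high-ability worker receives 159 − 6.8 × 14.0 = 63.8.
Deviating to s = 0 yields 84 instead.
Gain from deviating: 84 − 63.8 = 20.20.
The gain is positive, so the high-ability type's incentive-compatibility constraint is violated — this profile is not a separating equilibrium.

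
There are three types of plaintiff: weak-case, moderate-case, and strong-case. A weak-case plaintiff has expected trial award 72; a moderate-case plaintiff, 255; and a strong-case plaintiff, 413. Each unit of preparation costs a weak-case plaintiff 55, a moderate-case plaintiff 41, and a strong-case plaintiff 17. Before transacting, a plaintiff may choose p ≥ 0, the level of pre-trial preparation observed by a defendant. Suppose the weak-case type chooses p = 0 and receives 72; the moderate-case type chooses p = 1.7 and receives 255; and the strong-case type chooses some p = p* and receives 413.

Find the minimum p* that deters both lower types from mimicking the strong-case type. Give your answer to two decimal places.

6.20

Weak-case type (on-path payoff 72) won't mimic when 72 ≥ 413 − 55·p*, i.e. p* ≥ 6.20.
Moderate-case type (on-path payoff 255 − 41×1.7 = 185.3) won't mimic when 185.3 ≥ 413 − 41·p*, i.e. p* ≥ 5.55.
Both must hold, so p* = max(6.20, 5.55) = 6.20. The weak-case type's constraint binds.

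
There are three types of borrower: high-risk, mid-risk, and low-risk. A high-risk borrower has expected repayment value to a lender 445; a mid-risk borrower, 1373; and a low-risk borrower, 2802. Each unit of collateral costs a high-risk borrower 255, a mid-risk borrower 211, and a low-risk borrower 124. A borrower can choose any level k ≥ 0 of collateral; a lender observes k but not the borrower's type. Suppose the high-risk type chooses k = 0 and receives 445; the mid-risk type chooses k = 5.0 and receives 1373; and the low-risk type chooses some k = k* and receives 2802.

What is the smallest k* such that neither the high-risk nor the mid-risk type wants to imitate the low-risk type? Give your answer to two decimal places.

High-risk type (on-path payoff 445) won't mimic when 445 ≥ 2802 − 255·k*, i.e. k* ≥ 9.24.
Mid-risk type (on-path payoff 1373 − 211×5.0 = 318) won't mimic when 318 ≥ 2802 − 211·k*, i.e. k* ≥ 11.77.
Both must hold, so k* = max(9.24, 11.77) = 11.77. The mid-risk type's constraint binds.

11.77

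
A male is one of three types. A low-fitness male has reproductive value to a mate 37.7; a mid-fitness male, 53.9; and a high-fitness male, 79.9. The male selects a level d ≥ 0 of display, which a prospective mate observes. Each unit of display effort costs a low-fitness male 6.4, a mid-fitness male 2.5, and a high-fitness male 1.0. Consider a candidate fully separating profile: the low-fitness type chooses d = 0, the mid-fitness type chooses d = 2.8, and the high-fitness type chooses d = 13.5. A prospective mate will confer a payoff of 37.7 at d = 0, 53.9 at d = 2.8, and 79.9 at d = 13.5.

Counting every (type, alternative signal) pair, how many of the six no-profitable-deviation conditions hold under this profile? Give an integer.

6

High-fitness (own payoff 79.9 − 1.0×13.5 = 66.4): to d=0 gives 37.7 → no gain ✓; to d=2.8 gives 53.9 − 1.0×2.8 = 51.1 → no gain ✓.
Mid-fitness (own payoff 53.9 − 2.5×2.8 = 46.9): to d=0 gives 37.7 → no gain ✓; to d=13.5 gives 79.9 − 2.5×13.5 = 46.15 → no gain ✓.
Low-fitness (own payoff 37.7): to d=2.8 gives 53.9 − 6.4×2.8 = 35.98 → no gain ✓; to d=13.5 gives 79.9 − 6.4×13.5 = -6.5 → no gain ✓.
6 of the 6 constraints hold; this profile is a separating equilibrium.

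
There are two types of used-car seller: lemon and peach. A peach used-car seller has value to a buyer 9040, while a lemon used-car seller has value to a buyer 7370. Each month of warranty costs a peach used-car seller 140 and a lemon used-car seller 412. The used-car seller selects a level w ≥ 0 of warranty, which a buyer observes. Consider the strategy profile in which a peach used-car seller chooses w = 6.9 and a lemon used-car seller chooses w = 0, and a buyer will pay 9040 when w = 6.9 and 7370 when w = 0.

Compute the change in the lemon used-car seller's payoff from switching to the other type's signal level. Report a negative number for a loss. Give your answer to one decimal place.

-1172.8

Playing w = 0 the lemon used-car seller receives 7370.
Deviating to w = 6.9 brings payment 9040 at cost 412 × 6.9 = 2842.8, netting 6197.2.
Gain from deviating: 6197.2 − 7370 = -1172.8.
The gain is negative, so the lemon type's incentive-compatibility constraint is satisfied.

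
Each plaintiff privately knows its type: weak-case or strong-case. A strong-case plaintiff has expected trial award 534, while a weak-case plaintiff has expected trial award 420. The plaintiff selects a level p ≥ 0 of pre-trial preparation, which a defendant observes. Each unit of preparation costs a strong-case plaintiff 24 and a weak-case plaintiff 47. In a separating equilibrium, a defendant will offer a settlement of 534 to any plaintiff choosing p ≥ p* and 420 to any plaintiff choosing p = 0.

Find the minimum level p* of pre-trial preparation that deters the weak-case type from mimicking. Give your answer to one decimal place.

2.4

A weak-case plaintiff choosing p = 0 receives 420.
Imitating at p* instead would pay 534 at cost 47·p*, netting 534 − 47·p*.
Indifference: 420 = 534 − 47·p*, so p* = (534 − 420) / 47 ≈ 2.4.
At p* the weak-case type's incentive constraint just binds; the strong-case type strictly prefers p* since its per-unit cost is lower.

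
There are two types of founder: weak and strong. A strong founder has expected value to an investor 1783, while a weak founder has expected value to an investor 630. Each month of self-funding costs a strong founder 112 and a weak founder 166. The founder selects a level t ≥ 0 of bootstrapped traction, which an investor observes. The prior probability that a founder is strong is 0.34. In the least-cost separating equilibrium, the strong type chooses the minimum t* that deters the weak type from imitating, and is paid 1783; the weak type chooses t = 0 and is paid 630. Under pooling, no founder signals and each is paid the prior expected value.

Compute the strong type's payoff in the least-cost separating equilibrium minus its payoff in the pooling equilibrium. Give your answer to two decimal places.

Least-cost separating signal: t* solves 630 = 1783 − 166·t*, so t* = (1783 − 630)/166 ≈ 6.9458.
Strong type's separating payoff: 1783 − 112 × t* = 1783 − 112 × (1783 − 630)/166 = 1783 − 129136/166 ≈ 1005.0723.
Pooling payoff: 0.34 × 1783 + 0.66 × 630 = 1022.02.
Difference: 1005.0723 − 1022.02 = -16.9477, i.e. -16.95 to two decimal places.
The strong type would prefer the pooling outcome.

-16.95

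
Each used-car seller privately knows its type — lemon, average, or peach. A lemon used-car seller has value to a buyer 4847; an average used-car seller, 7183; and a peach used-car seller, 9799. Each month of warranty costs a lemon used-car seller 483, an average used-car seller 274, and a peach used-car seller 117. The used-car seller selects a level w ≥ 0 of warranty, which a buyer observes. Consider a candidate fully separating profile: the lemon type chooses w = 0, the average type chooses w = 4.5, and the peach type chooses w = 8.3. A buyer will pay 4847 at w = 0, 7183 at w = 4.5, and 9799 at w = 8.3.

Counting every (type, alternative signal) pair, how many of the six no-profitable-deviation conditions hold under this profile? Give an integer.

3

Peach (own payoff 9799 − 117×8.3 = 8827.9): to w=0 gives 4847 → no gain ✓; to w=4.5 gives 7183 − 117×4.5 = 6656.5 → no gain ✓.
Average (own payoff 7183 − 274×4.5 = 5950): to w=0 gives 4847 → no gain ✓; to w=8.3 gives 9799 − 274×8.3 = 7524.8 → profitable ✗.
Lemon (own payoff 4847): to w=4.5 gives 7183 − 483×4.5 = 5009.5 → profitable ✗; to w=8.3 gives 9799 − 483×8.3 = 5790.1 → profitable ✗.
3 of the 6 constraints hold; not an equilibrium.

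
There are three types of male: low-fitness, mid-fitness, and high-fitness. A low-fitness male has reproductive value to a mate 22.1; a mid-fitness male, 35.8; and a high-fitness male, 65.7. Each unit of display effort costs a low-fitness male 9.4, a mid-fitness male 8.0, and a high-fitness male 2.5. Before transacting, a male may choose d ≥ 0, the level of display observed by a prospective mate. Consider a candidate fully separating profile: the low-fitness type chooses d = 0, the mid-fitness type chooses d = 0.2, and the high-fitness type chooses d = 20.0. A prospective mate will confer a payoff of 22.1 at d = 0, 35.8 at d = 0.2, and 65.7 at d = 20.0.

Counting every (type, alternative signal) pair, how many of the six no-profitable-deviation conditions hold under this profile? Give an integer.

3

Low-fitness (own payoff 22.1): to d=0.2 gives 35.8 − 9.4×0.2 = 33.92 → profitable ✗; to d=20.0 gives 65.7 − 9.4×20.0 = -122.3 → no gain ✓.
High-fitness (own payoff 65.7 − 2.5×20.0 = 15.7): to d=0 gives 22.1 → profitable ✗; to d=0.2 gives 35.8 − 2.5×0.2 = 35.3 → profitable ✗.
Mid-fitness (own payoff 35.8 − 8.0×0.2 = 34.2): to d=0 gives 22.1 → no gain ✓; to d=20.0 gives 65.7 − 8.0×20.0 = -94.3 → no gain ✓.
3 of the 6 constraints hold; not an equilibrium.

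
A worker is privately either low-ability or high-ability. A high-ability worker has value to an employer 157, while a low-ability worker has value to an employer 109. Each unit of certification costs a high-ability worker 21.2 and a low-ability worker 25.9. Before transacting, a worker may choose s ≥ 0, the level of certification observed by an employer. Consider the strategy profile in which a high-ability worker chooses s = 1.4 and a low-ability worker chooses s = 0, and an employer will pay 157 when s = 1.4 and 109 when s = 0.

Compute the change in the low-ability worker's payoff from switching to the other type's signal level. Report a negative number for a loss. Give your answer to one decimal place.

Playing s = 0 the low-ability worker receives 109.
Deviating to s = 1.4 brings payment 157 at cost 25.9 × 1.4 = 36.26, netting 120.74.
Gain from deviating: 120.74 − 109 = 11.74, i.e. 11.7 to one decimal place.
The gain is positive, so the low-ability type's incentive-compatibility constraint is violated — this profile is not a separating equilibrium.

11.7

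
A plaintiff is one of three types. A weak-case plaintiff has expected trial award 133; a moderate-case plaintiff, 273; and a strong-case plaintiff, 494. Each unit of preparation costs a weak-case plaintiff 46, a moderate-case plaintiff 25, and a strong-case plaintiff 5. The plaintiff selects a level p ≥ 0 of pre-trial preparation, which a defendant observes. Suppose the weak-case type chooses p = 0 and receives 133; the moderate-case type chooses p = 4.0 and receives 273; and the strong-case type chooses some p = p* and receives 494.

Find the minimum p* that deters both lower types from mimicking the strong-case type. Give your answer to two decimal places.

12.84

Moderate-case type (on-path payoff 273 − 25×4.0 = 173) won't mimic when 173 ≥ 494 − 25·p*, i.e. p* ≥ 12.84.
Weak-case type (on-path payoff 133) won't mimic when 133 ≥ 494 − 46·p*, i.e. p* ≥ 7.85.
Both must hold, so p* = max(7.85, 12.84) = 12.84. The moderate-case type's constraint binds.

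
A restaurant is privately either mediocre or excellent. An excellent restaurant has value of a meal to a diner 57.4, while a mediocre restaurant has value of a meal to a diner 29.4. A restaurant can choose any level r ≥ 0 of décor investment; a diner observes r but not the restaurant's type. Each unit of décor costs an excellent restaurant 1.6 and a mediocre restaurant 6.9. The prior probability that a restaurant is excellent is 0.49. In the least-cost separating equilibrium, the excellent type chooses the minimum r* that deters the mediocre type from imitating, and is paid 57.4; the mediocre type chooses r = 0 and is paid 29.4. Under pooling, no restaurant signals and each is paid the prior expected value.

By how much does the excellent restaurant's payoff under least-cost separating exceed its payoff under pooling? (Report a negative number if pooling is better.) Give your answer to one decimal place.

7.8

Least-cost separating signal: r* solves 29.4 = 57.4 − 6.9·r*, so r* = (57.4 − 29.4)/6.9 ≈ 4.0580.
Excellent type's separating payoff: 57.4 − 1.6 × r* = 57.4 − 1.6 × (57.4 − 29.4)/6.9 = 57.4 − 44.8/6.9 ≈ 50.907.
Pooling payoff: 0.49 × 57.4 + 0.51 × 29.4 = 43.12.
Difference: 50.907 − 43.12 = 7.787, i.e. 7.8 to one decimal place.
The excellent type prefers to separate.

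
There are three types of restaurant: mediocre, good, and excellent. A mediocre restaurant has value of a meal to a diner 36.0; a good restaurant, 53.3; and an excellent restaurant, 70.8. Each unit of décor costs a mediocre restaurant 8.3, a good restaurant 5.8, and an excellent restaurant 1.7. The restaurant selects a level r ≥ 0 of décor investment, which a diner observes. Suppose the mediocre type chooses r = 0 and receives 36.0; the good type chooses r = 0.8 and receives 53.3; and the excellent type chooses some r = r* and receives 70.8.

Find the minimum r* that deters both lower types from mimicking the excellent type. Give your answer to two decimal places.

4.19

Mediocre type (on-path payoff 36.0) won't mimic when 36.0 ≥ 70.8 − 8.3·r*, i.e. r* ≥ 4.19.
Good type (on-path payoff 53.3 − 5.8×0.8 = 48.66) won't mimic when 48.66 ≥ 70.8 − 5.8·r*, i.e. r* ≥ 3.82.
Both must hold, so r* = max(4.19, 3.82) = 4.19. The mediocre type's constraint binds.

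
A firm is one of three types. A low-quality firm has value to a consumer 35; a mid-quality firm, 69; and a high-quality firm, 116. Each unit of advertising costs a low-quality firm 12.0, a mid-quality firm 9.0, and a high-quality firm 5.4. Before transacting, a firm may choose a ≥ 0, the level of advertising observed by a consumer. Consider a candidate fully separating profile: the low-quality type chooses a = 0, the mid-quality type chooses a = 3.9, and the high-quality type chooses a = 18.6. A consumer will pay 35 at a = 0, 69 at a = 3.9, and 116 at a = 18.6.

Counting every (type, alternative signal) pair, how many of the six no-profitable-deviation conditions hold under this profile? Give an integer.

3

Low-quality (own payoff 35): to a=3.9 gives 69 − 12.0×3.9 = 22.2 → no gain ✓; to a=18.6 gives 116 − 12.0×18.6 = -107.2 → no gain ✓.
Mid-quality (own payoff 69 − 9.0×3.9 = 33.9): to a=0 gives 35 → profitable ✗; to a=18.6 gives 116 − 9.0×18.6 = -51.4 → no gain ✓.
High-quality (own payoff 116 − 5.4×18.6 = 15.56): to a=0 gives 35 → profitable ✗; to a=3.9 gives 69 − 5.4×3.9 = 47.94 → profitable ✗.
3 of the 6 constraints hold; not an equilibrium.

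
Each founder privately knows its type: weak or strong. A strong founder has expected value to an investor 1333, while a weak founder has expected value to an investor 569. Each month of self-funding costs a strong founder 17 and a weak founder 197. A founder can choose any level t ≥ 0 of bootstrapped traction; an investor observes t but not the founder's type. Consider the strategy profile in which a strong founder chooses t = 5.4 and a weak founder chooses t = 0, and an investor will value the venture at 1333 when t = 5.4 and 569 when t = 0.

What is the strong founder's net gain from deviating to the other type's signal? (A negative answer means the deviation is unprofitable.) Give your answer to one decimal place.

-672.2

Playing t = 5.4 the strong founder receives 1333 − 17 × 5.4 = 1241.2.
Deviating to t = 0 yields 569 instead.
Gain from deviating: 569 − 1241.2 = -672.2.
The gain is negative, so the strong type's incentive-compatibility constraint is satisfied.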